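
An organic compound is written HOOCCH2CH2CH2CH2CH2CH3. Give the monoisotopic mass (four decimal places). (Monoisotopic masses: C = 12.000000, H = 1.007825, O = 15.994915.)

130.0994

Atom tally by fragment:
  HOOCCH2 → C:2 H:3 O:2
  CH2 → C:1 H:2
  CH2 → C:1 H:2
  CH2 → C:1 H:2
  CH2 → C:1 H:2
  CH3 → C:1 H:3
Element totals:
  C: 7
  H: 14
  O: 2
Molecular formula: C7H14O2.
  M = 7(12.0) + 14(1.007825) + 2(15.994915)
    = 84.000000 + 14.109550 + 31.989830 = 130.099380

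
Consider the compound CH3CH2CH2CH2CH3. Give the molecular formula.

Element totals:
  C: 5
  H: 12

C5H12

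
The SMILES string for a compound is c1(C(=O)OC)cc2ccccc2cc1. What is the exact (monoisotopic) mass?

186.0681

Atom tally by fragment:
  naphthalene ring system core → C:10 H:8
  (− 1 ring H displaced by substituents)
  + COOCH3 → C:2 H:3 O:2
Element totals:
  C: 12
  H: 10
  O: 2
Molecular formula: C12H10O2.
  M = 12(12.0) + 10(1.007825) + 2(15.994915)
    = 144.000000 + 10.078250 + 31.989830 = 186.068080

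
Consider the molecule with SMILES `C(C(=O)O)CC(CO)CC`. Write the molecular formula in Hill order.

C7H14O3

Atom tally by fragment:
  HOOCCH2 → C:2 H:3 O:2
  CH2 → C:1 H:2
  CH(CH2OH) → C:2 H:4 O:1
  CH2 → C:1 H:2
  CH3 → C:1 H:3
Element totals:
  C: 7
  H: 14
  O: 3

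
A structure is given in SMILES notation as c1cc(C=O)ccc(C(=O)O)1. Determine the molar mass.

150.13 g/mol

Atom tally by fragment:
  benzene ring core → C:6 H:6
  (− 2 ring H displaced by substituents)
  + CHO → C:1 H:1 O:1
  + COOH → C:1 H:1 O:2
Element totals:
  C: 8
  H: 6
  O: 3
Molecular formula: C8H6O3.
  M = 8(12.011) + 6(1.008) + 3(15.999)
    = 96.088 + 6.048 + 47.997 = 150.133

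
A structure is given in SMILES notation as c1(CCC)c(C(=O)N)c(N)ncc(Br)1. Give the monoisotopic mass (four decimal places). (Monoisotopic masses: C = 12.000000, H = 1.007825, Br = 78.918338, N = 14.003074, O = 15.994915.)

257.0164

Atom tally by fragment:
  pyridine ring core → C:5 H:5 N:1
  (− 4 ring H displaced by substituents)
  + CH2CH2CH3 → C:3 H:7
  + CONH2 → C:1 H:2 O:1 N:1
  + NH2 → N:1 H:2
  + Br → Br:1
Element totals:
  C: 9
  H: 12
  Br: 1
  N: 3
  O: 1
Molecular formula: C9H12BrN3O.
  M = 9(12.0) + 12(1.007825) + 78.918338 + 3(14.003074) + 15.994915
    = 108.000000 + 12.093900 + 78.918338 + 42.009222 + 15.994915 = 257.016375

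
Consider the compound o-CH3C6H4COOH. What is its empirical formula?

Atom tally by fragment:
  benzene ring core → C:6 H:6
  (− 2 ring H displaced by substituents)
  + CH3 → C:1 H:3
  + COOH → C:1 H:1 O:2
Element totals:
  C: 8
  H: 8
  O: 2
Molecular formula: C8H8O2.
gcd of subscripts = 2; dividing each by 2:
  C: 8/2 = 4
  H: 8/2 = 4
  O: 2/2 = 1

C4H4O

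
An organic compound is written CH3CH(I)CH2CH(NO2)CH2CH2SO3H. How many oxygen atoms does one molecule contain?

5

Element totals:
  C: 6
  H: 12
  I: 1
  N: 1
  O: 5
  S: 1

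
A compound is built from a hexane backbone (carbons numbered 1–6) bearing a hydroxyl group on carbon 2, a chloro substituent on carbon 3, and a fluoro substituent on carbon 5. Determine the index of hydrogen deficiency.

Atom tally by fragment:
  CH3 → C:1 H:3
  CH(OH) → C:1 H:2 O:1
  CH(Cl) → C:1 H:1 Cl:1
  CH2 → C:1 H:2
  CH(F) → C:1 H:1 F:1
  CH3 → C:1 H:3
Element totals:
  C: 6
  H: 12
  Cl: 1
  F: 1
  O: 1
Molecular formula: C6H12ClFO.
DoU = (2C + 2 + N − H − X) / 2 = (2·6 + 2 + 0 − 12 − 2) / 2 = 0.

0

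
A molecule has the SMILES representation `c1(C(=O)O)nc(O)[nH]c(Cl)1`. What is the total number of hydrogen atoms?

Atom tally by fragment:
  imidazole ring core → C:3 H:4 N:2
  (− 3 ring H displaced by substituents)
  + COOH → C:1 H:1 O:2
  + OH → O:1 H:1
  + Cl → Cl:1
Element totals:
  C: 4
  H: 3
  Cl: 1
  N: 2
  O: 3

3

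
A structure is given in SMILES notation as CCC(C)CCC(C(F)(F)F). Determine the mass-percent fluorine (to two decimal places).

Atom tally by fragment:
  CH3 → C:1 H:3
  CH2 → C:1 H:2
  CH(CH3) → C:2 H:4
  CH2 → C:1 H:2
  CH2 → C:1 H:2
  CH2CF3 → C:2 H:2 F:3
Element totals:
  C: 8
  H: 15
  F: 3
Molecular formula: C8H15F3.
Molar mass = 168.202 g/mol.
Mass from F: 3 × 18.998 = 56.994 g/mol.
%F = 56.994 / 168.202 × 100 = 33.88%.

33.88%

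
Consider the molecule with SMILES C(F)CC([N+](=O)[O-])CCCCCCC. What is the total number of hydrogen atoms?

20

Atom tally by fragment:
  FCH2 → C:1 H:2 F:1
  CH2 → C:1 H:2
  CH(NO2) → C:1 H:1 N:1 O:2
  CH2 → C:1 H:2
  CH2 → C:1 H:2
  CH2 → C:1 H:2
  CH2 → C:1 H:2
  CH2 → C:1 H:2
  CH2 → C:1 H:2
  CH3 → C:1 H:3
Element totals:
  C: 10
  H: 20
  F: 1
  N: 1
  O: 2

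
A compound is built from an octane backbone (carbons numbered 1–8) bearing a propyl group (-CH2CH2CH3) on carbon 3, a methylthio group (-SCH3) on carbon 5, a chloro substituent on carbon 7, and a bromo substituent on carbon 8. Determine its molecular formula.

C12H24BrClS

Atom tally by fragment:
  CH3 → C:1 H:3
  CH2 → C:1 H:2
  CH(CH2CH2CH3) → C:4 H:8
  CH2 → C:1 H:2
  CH(SCH3) → C:2 H:4 S:1
  CH2 → C:1 H:2
  CH(Cl) → C:1 H:1 Cl:1
  CH2Br → C:1 H:2 Br:1
Element totals:
  C: 12
  H: 24
  Br: 1
  Cl: 1
  S: 1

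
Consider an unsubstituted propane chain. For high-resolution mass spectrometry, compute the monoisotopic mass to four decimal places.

Atom tally by fragment:
  CH3 → C:1 H:3
  CH2 → C:1 H:2
  CH3 → C:1 H:3
Element totals:
  C: 3
  H: 8
Molecular formula: C3H8.
  M = 3(12.0) + 8(1.007825)
    = 36.000000 + 8.062600 = 44.062600

44.0626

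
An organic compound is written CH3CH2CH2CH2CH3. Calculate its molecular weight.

72.15 g/mol

Atom tally by fragment:
  CH3 → C:1 H:3
  CH2 → C:1 H:2
  CH2 → C:1 H:2
  CH2 → C:1 H:2
  CH3 → C:1 H:3
Element totals:
  C: 5
  H: 12
Molecular formula: C5H12.
  M = 5(12.011) + 12(1.008)
    = 60.055 + 12.096 = 72.151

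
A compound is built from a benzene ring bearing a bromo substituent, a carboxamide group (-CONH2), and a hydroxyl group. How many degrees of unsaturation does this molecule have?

Atom tally by fragment:
  benzene ring core → C:6 H:6
  (− 3 ring H displaced by substituents)
  + Br → Br:1
  + CONH2 → C:1 H:2 O:1 N:1
  + OH → O:1 H:1
Element totals:
  C: 7
  H: 6
  Br: 1
  N: 1
  O: 2
Molecular formula: C7H6BrNO2.
DoU = (2C + 2 + N − H − X) / 2 = (2·7 + 2 + 1 − 6 − 1) / 2 = 5.

5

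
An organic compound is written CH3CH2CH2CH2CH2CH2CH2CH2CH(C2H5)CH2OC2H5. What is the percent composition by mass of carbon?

78.43%

Element totals:
  C: 14
  H: 30
  O: 1
Molecular formula: C14H30O.
Molar mass = 214.393 g/mol.
Mass from C: 14 × 12.011 = 168.154 g/mol.
%C = 168.154 / 214.393 × 100 = 78.43%.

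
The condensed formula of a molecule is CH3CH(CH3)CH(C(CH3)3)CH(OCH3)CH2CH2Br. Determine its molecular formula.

C12H25BrO

Atom tally by fragment:
  CH3 → C:1 H:3
  CH(CH3) → C:2 H:4
  CH(C(CH3)3) → C:5 H:10
  CH(OCH3) → C:2 H:4 O:1
  CH2 → C:1 H:2
  CH2Br → C:1 H:2 Br:1
Element totals:
  C: 12
  H: 25
  Br: 1
  O: 1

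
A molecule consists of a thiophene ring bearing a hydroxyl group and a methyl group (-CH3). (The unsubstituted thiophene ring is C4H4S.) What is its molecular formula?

Atom tally by fragment:
  thiophene ring core → C:4 H:4 S:1
  (− 2 ring H displaced by substituents)
  + OH → O:1 H:1
  + CH3 → C:1 H:3
Element totals:
  C: 5
  H: 6
  O: 1
  S: 1

C5H6OS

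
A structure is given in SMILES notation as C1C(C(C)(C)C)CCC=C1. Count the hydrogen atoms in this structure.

18

Atom tally by fragment:
  cyclohexene ring core → C:6 H:10
  (− 1 ring H displaced by substituents)
  + C(CH3)3 → C:4 H:9
Element totals:
  C: 10
  H: 18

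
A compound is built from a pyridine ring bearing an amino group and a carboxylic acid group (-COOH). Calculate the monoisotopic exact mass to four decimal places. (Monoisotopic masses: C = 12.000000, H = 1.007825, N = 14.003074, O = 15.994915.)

138.0429

Atom tally by fragment:
  pyridine ring core → C:5 H:5 N:1
  (− 2 ring H displaced by substituents)
  + NH2 → N:1 H:2
  + COOH → C:1 H:1 O:2
Element totals:
  C: 6
  H: 6
  N: 2
  O: 2
Molecular formula: C6H6N2O2.
  M = 6(12.0) + 6(1.007825) + 2(14.003074) + 2(15.994915)
    = 72.000000 + 6.046950 + 28.006148 + 31.989830 = 138.042928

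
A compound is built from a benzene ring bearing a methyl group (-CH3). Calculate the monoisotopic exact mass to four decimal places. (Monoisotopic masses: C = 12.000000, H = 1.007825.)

92.0626

Atom tally by fragment:
  benzene ring core → C:6 H:6
  (− 1 ring H displaced by substituents)
  + CH3 → C:1 H:3
Element totals:
  C: 7
  H: 8
Molecular formula: C7H8.
  M = 7(12.0) + 8(1.007825)
    = 84.000000 + 8.062600 = 92.062600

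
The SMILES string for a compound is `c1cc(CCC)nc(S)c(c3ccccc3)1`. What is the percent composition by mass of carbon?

73.32%

Atom tally by fragment:
  pyridine ring core → C:5 H:5 N:1
  (− 3 ring H displaced by substituents)
  + CH2CH2CH3 → C:3 H:7
  + SH → S:1 H:1
  + C6H5 → C:6 H:5
Element totals:
  C: 14
  H: 15
  N: 1
  S: 1
Molecular formula: C14H15NS.
Molar mass = 229.341 g/mol.
Mass from C: 14 × 12.011 = 168.154 g/mol.
%C = 168.154 / 229.341 × 100 = 73.32%.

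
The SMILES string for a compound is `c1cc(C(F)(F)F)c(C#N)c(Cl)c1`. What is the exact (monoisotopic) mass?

Atom tally by fragment:
  benzene ring core → C:6 H:6
  (− 3 ring H displaced by substituents)
  + CF3 → C:1 F:3
  + CN → C:1 N:1
  + Cl → Cl:1
Element totals:
  C: 8
  H: 3
  Cl: 1
  F: 3
  N: 1
Molecular formula: C8H3ClF3N.
  M = 8(12.0) + 3(1.007825) + 34.968853 + 3(18.998403) + 14.003074
    = 96.000000 + 3.023475 + 34.968853 + 56.995209 + 14.003074 = 204.990611

204.9906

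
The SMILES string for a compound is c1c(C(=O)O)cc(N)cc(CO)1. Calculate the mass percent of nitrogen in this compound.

8.38%

Atom tally by fragment:
  benzene ring core → C:6 H:6
  (− 3 ring H displaced by substituents)
  + COOH → C:1 H:1 O:2
  + NH2 → N:1 H:2
  + CH2OH → C:1 H:3 O:1
Element totals:
  C: 8
  H: 9
  N: 1
  O: 3
Molecular formula: C8H9NO3.
Molar mass = 167.164 g/mol.
Mass from N: 1 × 14.007 = 14.007 g/mol.
%N = 14.007 / 167.164 × 100 = 8.38%.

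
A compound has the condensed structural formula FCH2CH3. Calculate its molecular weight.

48.06 g/mol

Atom tally by fragment:
  FCH2 → C:1 H:2 F:1
  CH3 → C:1 H:3
Element totals:
  C: 2
  H: 5
  F: 1
Molecular formula: C2H5F.
  M = 2(12.011) + 5(1.008) + 18.998
    = 24.022 + 5.040 + 18.998 = 48.060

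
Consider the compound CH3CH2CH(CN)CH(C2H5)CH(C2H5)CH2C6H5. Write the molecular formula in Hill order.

C17H25N

Element totals:
  C: 17
  H: 25
  N: 1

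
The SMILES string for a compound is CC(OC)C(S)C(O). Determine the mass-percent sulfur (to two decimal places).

23.54%

Atom tally by fragment:
  CH3 → C:1 H:3
  CH(OCH3) → C:2 H:4 O:1
  CH(SH) → C:1 H:2 S:1
  CH2OH → C:1 H:3 O:1
Element totals:
  C: 5
  H: 12
  O: 2
  S: 1
Molecular formula: C5H12O2S.
Molar mass = 136.209 g/mol.
Mass from S: 1 × 32.06 = 32.060 g/mol.
%S = 32.060 / 136.209 × 100 = 23.54%.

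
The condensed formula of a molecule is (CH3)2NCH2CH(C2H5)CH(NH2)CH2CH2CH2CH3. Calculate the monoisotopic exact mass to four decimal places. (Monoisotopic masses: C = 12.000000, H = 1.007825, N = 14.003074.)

Atom tally by fragment:
  (CH3)2NCH2 → C:3 H:8 N:1
  CH(C2H5) → C:3 H:6
  CH(NH2) → C:1 H:3 N:1
  CH2 → C:1 H:2
  CH2 → C:1 H:2
  CH2 → C:1 H:2
  CH3 → C:1 H:3
Element totals:
  C: 11
  H: 26
  N: 2
Molecular formula: C11H26N2.
  M = 11(12.0) + 26(1.007825) + 2(14.003074)
    = 132.000000 + 26.203450 + 28.006148 = 186.209598

186.2096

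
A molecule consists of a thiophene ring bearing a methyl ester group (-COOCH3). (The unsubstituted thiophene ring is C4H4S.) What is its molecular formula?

C6H6O2S

Atom tally by fragment:
  thiophene ring core → C:4 H:4 S:1
  (− 1 ring H displaced by substituents)
  + COOCH3 → C:2 H:3 O:2
Element totals:
  C: 6
  H: 6
  O: 2
  S: 1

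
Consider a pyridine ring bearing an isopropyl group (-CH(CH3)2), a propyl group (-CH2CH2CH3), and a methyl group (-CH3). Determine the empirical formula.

C12H19N

Atom tally by fragment:
  pyridine ring core → C:5 H:5 N:1
  (− 3 ring H displaced by substituents)
  + CH(CH3)2 → C:3 H:7
  + CH2CH2CH3 → C:3 H:7
  + CH3 → C:1 H:3
Element totals:
  C: 12
  H: 19
  N: 1
Molecular formula: C12H19N.
gcd of subscripts (12, 19, 1) = 1, so the empirical formula equals the molecular formula.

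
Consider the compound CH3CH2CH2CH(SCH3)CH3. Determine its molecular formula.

C6H14S

Element totals:
  C: 6
  H: 14
  S: 1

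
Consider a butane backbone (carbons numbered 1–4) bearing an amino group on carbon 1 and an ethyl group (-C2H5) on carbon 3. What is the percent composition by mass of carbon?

71.22%

Atom tally by fragment:
  H2NCH2 → C:1 H:4 N:1
  CH2 → C:1 H:2
  CH(C2H5) → C:3 H:6
  CH3 → C:1 H:3
Element totals:
  C: 6
  H: 15
  N: 1
Molecular formula: C6H15N.
Molar mass = 101.193 g/mol.
Mass from C: 6 × 12.011 = 72.066 g/mol.
%C = 72.066 / 101.193 × 100 = 71.22%.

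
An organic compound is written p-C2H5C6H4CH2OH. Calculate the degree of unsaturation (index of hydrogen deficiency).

4

Atom tally by fragment:
  benzene ring core → C:6 H:6
  (− 2 ring H displaced by substituents)
  + C2H5 → C:2 H:5
  + CH2OH → C:1 H:3 O:1
Element totals:
  C: 9
  H: 12
  O: 1
Molecular formula: C9H12O.
DoU = (2C + 2 + N − H − X) / 2 = (2·9 + 2 + 0 − 12 − 0) / 2 = 4.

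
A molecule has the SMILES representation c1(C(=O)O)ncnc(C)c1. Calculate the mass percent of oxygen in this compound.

Atom tally by fragment:
  pyrimidine ring core → C:4 H:4 N:2
  (− 2 ring H displaced by substituents)
  + COOH → C:1 H:1 O:2
  + CH3 → C:1 H:3
Element totals:
  C: 6
  H: 6
  N: 2
  O: 2
Molecular formula: C6H6N2O2.
Molar mass = 138.126 g/mol.
Mass from O: 2 × 15.999 = 31.998 g/mol.
%O = 31.998 / 138.126 × 100 = 23.17%.

23.17%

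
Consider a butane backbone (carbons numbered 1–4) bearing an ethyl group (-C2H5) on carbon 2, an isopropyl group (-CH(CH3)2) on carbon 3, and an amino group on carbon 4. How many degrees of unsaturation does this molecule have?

Atom tally by fragment:
  CH3 → C:1 H:3
  CH(C2H5) → C:3 H:6
  CH(CH(CH3)2) → C:4 H:8
  CH2NH2 → C:1 H:4 N:1
Element totals:
  C: 9
  H: 21
  N: 1
Molecular formula: C9H21N.
DoU = (2C + 2 + N − H − X) / 2 = (2·9 + 2 + 1 − 21 − 0) / 2 = 0.

0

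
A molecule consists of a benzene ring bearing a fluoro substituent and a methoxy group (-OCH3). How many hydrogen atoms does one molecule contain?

Atom tally by fragment:
  benzene ring core → C:6 H:6
  (− 2 ring H displaced by substituents)
  + F → F:1
  + OCH3 → C:1 H:3 O:1
Element totals:
  C: 7
  H: 7
  F: 1
  O: 1

7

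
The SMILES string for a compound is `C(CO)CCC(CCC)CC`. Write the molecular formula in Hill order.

C10H22O

Atom tally by fragment:
  HOCH2CH2 → C:2 H:5 O:1
  CH2 → C:1 H:2
  CH2 → C:1 H:2
  CH(CH2CH2CH3) → C:4 H:8
  CH2 → C:1 H:2
  CH3 → C:1 H:3
Element totals:
  C: 10
  H: 22
  O: 1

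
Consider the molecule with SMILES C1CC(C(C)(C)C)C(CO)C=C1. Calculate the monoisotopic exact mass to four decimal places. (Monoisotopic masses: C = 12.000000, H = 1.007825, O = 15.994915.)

168.1514

Atom tally by fragment:
  cyclohexene ring core → C:6 H:10
  (− 2 ring H displaced by substituents)
  + C(CH3)3 → C:4 H:9
  + CH2OH → C:1 H:3 O:1
Element totals:
  C: 11
  H: 20
  O: 1
Molecular formula: C11H20O.
  M = 11(12.0) + 20(1.007825) + 15.994915
    = 132.000000 + 20.156500 + 15.994915 = 168.151415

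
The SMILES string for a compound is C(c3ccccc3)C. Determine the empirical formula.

C4H5

Atom tally by fragment:
  C6H5CH2 → C:7 H:7
  CH3 → C:1 H:3
Element totals:
  C: 8
  H: 10
Molecular formula: C8H10.
gcd of subscripts = 2; dividing each by 2:
  C: 8/2 = 4
  H: 10/2 = 5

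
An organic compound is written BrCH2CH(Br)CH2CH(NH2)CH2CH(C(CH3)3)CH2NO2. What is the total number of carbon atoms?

Atom tally by fragment:
  BrCH2 → C:1 H:2 Br:1
  CH(Br) → C:1 H:1 Br:1
  CH2 → C:1 H:2
  CH(NH2) → C:1 H:3 N:1
  CH2 → C:1 H:2
  CH(C(CH3)3) → C:5 H:10
  CH2NO2 → C:1 H:2 N:1 O:2
Element totals:
  C: 11
  H: 22
  Br: 2
  N: 2
  O: 2

11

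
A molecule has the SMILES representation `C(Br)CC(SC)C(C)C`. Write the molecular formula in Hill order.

C7H15BrS

Atom tally by fragment:
  BrCH2 → C:1 H:2 Br:1
  CH2 → C:1 H:2
  CH(SCH3) → C:2 H:4 S:1
  CH(CH3) → C:2 H:4
  CH3 → C:1 H:3
Element totals:
  C: 7
  H: 15
  Br: 1
  S: 1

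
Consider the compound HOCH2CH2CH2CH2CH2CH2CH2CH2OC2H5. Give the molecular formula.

Element totals:
  C: 10
  H: 22
  O: 2

C10H22O2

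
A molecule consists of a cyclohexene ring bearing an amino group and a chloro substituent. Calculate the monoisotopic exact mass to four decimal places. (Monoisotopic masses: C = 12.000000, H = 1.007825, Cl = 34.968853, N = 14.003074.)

131.0502

Atom tally by fragment:
  cyclohexene ring core → C:6 H:10
  (− 2 ring H displaced by substituents)
  + NH2 → N:1 H:2
  + Cl → Cl:1
Element totals:
  C: 6
  H: 10
  Cl: 1
  N: 1
Molecular formula: C6H10ClN.
  M = 6(12.0) + 10(1.007825) + 34.968853 + 14.003074
    = 72.000000 + 10.078250 + 34.968853 + 14.003074 = 131.050177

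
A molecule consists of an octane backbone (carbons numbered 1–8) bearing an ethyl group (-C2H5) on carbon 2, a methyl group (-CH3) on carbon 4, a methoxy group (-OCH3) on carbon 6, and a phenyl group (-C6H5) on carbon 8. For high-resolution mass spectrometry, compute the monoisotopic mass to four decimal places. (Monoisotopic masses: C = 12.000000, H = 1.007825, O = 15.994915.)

Atom tally by fragment:
  CH3 → C:1 H:3
  CH(C2H5) → C:3 H:6
  CH2 → C:1 H:2
  CH(CH3) → C:2 H:4
  CH2 → C:1 H:2
  CH(OCH3) → C:2 H:4 O:1
  CH2 → C:1 H:2
  CH2C6H5 → C:7 H:7
Element totals:
  C: 18
  H: 30
  O: 1
Molecular formula: C18H30O.
  M = 18(12.0) + 30(1.007825) + 15.994915
    = 216.000000 + 30.234750 + 15.994915 = 262.229665

262.2297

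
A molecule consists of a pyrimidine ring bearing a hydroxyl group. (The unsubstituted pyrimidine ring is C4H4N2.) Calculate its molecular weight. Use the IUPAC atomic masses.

Atom tally by fragment:
  pyrimidine ring core → C:4 H:4 N:2
  (− 1 ring H displaced by substituents)
  + OH → O:1 H:1
Element totals:
  C: 4
  H: 4
  N: 2
  O: 1
Molecular formula: C4H4N2O.
  M = 4(12.011) + 4(1.008) + 2(14.007) + 15.999
    = 48.044 + 4.032 + 28.014 + 15.999 = 96.089

96.09 g/mol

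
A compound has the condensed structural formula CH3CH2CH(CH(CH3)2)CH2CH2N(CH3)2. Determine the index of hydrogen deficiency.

0

Atom tally by fragment:
  CH3 → C:1 H:3
  CH2 → C:1 H:2
  CH(CH(CH3)2) → C:4 H:8
  CH2 → C:1 H:2
  CH2N(CH3)2 → C:3 H:8 N:1
Element totals:
  C: 10
  H: 23
  N: 1
Molecular formula: C10H23N.
DoU = (2C + 2 + N − H − X) / 2 = (2·10 + 2 + 1 − 23 − 0) / 2 = 0.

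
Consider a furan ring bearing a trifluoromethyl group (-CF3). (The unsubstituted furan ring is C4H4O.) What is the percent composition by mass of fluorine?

Atom tally by fragment:
  furan ring core → C:4 H:4 O:1
  (− 1 ring H displaced by substituents)
  + CF3 → C:1 F:3
Element totals:
  C: 5
  H: 3
  F: 3
  O: 1
Molecular formula: C5H3F3O.
Molar mass = 136.072 g/mol.
Mass from F: 3 × 18.998 = 56.994 g/mol.
%F = 56.994 / 136.072 × 100 = 41.89%.

41.89%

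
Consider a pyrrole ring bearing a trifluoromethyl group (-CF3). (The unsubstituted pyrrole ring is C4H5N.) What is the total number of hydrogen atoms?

Atom tally by fragment:
  pyrrole ring core → C:4 H:5 N:1
  (− 1 ring H displaced by substituents)
  + CF3 → C:1 F:3
Element totals:
  C: 5
  H: 4
  F: 3
  N: 1

4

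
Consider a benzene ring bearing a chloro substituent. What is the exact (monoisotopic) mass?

Atom tally by fragment:
  benzene ring core → C:6 H:6
  (− 1 ring H displaced by substituents)
  + Cl → Cl:1
Element totals:
  C: 6
  H: 5
  Cl: 1
Molecular formula: C6H5Cl.
  M = 6(12.0) + 5(1.007825) + 34.968853
    = 72.000000 + 5.039125 + 34.968853 = 112.007978

112.0080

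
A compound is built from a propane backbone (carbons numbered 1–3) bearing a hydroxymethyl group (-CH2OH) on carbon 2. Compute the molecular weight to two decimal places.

Atom tally by fragment:
  CH3 → C:1 H:3
  CH(CH2OH) → C:2 H:4 O:1
  CH3 → C:1 H:3
Element totals:
  C: 4
  H: 10
  O: 1
Molecular formula: C4H10O.
  M = 4(12.011) + 10(1.008) + 15.999
    = 48.044 + 10.080 + 15.999 = 74.123

74.12 g/mol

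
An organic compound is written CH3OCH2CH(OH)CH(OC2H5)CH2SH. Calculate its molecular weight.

Atom tally by fragment:
  CH3OCH2 → C:2 H:5 O:1
  CH(OH) → C:1 H:2 O:1
  CH(OC2H5) → C:3 H:6 O:1
  CH2SH → C:1 H:3 S:1
Element totals:
  C: 7
  H: 16
  O: 3
  S: 1
Molecular formula: C7H16O3S.
  M = 7(12.011) + 16(1.008) + 3(15.999) + 32.06
    = 84.077 + 16.128 + 47.997 + 32.060 = 180.262

180.26 g/mol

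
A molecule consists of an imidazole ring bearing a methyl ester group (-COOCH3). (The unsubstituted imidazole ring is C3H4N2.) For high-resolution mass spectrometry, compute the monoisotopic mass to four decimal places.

Atom tally by fragment:
  imidazole ring core → C:3 H:4 N:2
  (− 1 ring H displaced by substituents)
  + COOCH3 → C:2 H:3 O:2
Element totals:
  C: 5
  H: 6
  N: 2
  O: 2
Molecular formula: C5H6N2O2.
  M = 5(12.0) + 6(1.007825) + 2(14.003074) + 2(15.994915)
    = 60.000000 + 6.046950 + 28.006148 + 31.989830 = 126.042928

126.0429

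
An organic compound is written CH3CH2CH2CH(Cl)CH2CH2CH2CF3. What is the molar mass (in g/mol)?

202.64 g/mol

Element totals:
  C: 8
  H: 14
  Cl: 1
  F: 3
Molecular formula: C8H14ClF3.
  M = 8(12.011) + 14(1.008) + 35.45 + 3(18.998)
    = 96.088 + 14.112 + 35.450 + 56.994 = 202.644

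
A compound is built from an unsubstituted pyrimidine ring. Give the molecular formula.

C4H4N2

Atom tally by fragment:
  pyrimidine ring core → C:4 H:4 N:2
Element totals:
  C: 4
  H: 4
  N: 2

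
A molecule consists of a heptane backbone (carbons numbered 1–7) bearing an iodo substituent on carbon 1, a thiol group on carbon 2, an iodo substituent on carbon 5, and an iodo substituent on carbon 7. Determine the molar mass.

509.95 g/mol

Atom tally by fragment:
  ICH2 → C:1 H:2 I:1
  CH(SH) → C:1 H:2 S:1
  CH2 → C:1 H:2
  CH2 → C:1 H:2
  CH(I) → C:1 H:1 I:1
  CH2 → C:1 H:2
  CH2I → C:1 H:2 I:1
Element totals:
  C: 7
  H: 13
  I: 3
  S: 1
Molecular formula: C7H13I3S.
  M = 7(12.011) + 13(1.008) + 3(126.904) + 32.06
    = 84.077 + 13.104 + 380.712 + 32.060 = 509.953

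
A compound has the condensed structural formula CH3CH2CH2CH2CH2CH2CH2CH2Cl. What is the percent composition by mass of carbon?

64.63%

Atom tally by fragment:
  CH3 → C:1 H:3
  CH2 → C:1 H:2
  CH2 → C:1 H:2
  CH2 → C:1 H:2
  CH2 → C:1 H:2
  CH2 → C:1 H:2
  CH2 → C:1 H:2
  CH2Cl → C:1 H:2 Cl:1
Element totals:
  C: 8
  H: 17
  Cl: 1
Molecular formula: C8H17Cl.
Molar mass = 148.674 g/mol.
Mass from C: 8 × 12.011 = 96.088 g/mol.
%C = 96.088 / 148.674 × 100 = 64.63%.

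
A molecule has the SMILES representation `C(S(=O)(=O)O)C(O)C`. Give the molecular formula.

Atom tally by fragment:
  HO3SCH2 → C:1 H:3 S:1 O:3
  CH(OH) → C:1 H:2 O:1
  CH3 → C:1 H:3
Element totals:
  C: 3
  H: 8
  O: 4
  S: 1

C3H8O4S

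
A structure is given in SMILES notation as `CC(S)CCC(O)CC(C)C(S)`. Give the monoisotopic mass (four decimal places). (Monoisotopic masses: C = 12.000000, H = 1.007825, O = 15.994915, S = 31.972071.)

Atom tally by fragment:
  CH3 → C:1 H:3
  CH(SH) → C:1 H:2 S:1
  CH2 → C:1 H:2
  CH2 → C:1 H:2
  CH(OH) → C:1 H:2 O:1
  CH2 → C:1 H:2
  CH(CH3) → C:2 H:4
  CH2SH → C:1 H:3 S:1
Element totals:
  C: 9
  H: 20
  O: 1
  S: 2
Molecular formula: C9H20OS2.
  M = 9(12.0) + 20(1.007825) + 15.994915 + 2(31.972071)
    = 108.000000 + 20.156500 + 15.994915 + 63.944142 = 208.095557

208.0956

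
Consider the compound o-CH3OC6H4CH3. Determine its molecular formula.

Atom tally by fragment:
  benzene ring core → C:6 H:6
  (− 2 ring H displaced by substituents)
  + OCH3 → C:1 H:3 O:1
  + CH3 → C:1 H:3
Element totals:
  C: 8
  H: 10
  O: 1

C8H10O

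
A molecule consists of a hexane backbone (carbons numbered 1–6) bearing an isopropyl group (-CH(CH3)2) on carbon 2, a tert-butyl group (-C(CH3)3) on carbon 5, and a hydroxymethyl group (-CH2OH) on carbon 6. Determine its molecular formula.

Atom tally by fragment:
  CH3 → C:1 H:3
  CH(CH(CH3)2) → C:4 H:8
  CH2 → C:1 H:2
  CH2 → C:1 H:2
  CH(C(CH3)3) → C:5 H:10
  CH2CH2OH → C:2 H:5 O:1
Element totals:
  C: 14
  H: 30
  O: 1

C14H30O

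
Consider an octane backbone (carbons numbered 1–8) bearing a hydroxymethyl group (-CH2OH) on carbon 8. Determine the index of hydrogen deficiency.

0

Atom tally by fragment:
  CH3 → C:1 H:3
  CH2 → C:1 H:2
  CH2 → C:1 H:2
  CH2 → C:1 H:2
  CH2 → C:1 H:2
  CH2 → C:1 H:2
  CH2 → C:1 H:2
  CH2CH2OH → C:2 H:5 O:1
Element totals:
  C: 9
  H: 20
  O: 1
Molecular formula: C9H20O.
DoU = (2C + 2 + N − H − X) / 2 = (2·9 + 2 + 0 − 20 − 0) / 2 = 0.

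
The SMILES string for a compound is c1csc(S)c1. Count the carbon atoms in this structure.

4

Atom tally by fragment:
  thiophene ring core → C:4 H:4 S:1
  (− 1 ring H displaced by substituents)
  + SH → S:1 H:1
Element totals:
  C: 4
  H: 4
  S: 2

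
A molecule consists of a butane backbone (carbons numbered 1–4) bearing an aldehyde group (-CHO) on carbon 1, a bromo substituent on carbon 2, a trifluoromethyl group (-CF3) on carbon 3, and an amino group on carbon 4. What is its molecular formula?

Atom tally by fragment:
  OHCCH2 → C:2 H:3 O:1
  CH(Br) → C:1 H:1 Br:1
  CH(CF3) → C:2 H:1 F:3
  CH2NH2 → C:1 H:4 N:1
Element totals:
  C: 6
  H: 9
  Br: 1
  F: 3
  N: 1
  O: 1

C6H9BrF3NO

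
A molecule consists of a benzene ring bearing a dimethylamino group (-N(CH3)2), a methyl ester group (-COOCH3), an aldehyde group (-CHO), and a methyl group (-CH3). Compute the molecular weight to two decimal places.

221.26 g/mol

Atom tally by fragment:
  benzene ring core → C:6 H:6
  (− 4 ring H displaced by substituents)
  + N(CH3)2 → N:1 C:2 H:6
  + COOCH3 → C:2 H:3 O:2
  + CHO → C:1 H:1 O:1
  + CH3 → C:1 H:3
Element totals:
  C: 12
  H: 15
  N: 1
  O: 3
Molecular formula: C12H15NO3.
  M = 12(12.011) + 15(1.008) + 14.007 + 3(15.999)
    = 144.132 + 15.120 + 14.007 + 47.997 = 221.256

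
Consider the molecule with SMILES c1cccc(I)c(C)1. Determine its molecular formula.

Atom tally by fragment:
  benzene ring core → C:6 H:6
  (− 2 ring H displaced by substituents)
  + I → I:1
  + CH3 → C:1 H:3
Element totals:
  C: 7
  H: 7
  I: 1

C7H7I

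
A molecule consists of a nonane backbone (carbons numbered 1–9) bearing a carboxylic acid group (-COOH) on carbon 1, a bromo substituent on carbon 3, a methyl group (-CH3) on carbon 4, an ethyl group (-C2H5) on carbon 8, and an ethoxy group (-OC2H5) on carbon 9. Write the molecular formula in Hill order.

Atom tally by fragment:
  HOOCCH2 → C:2 H:3 O:2
  CH2 → C:1 H:2
  CH(Br) → C:1 H:1 Br:1
  CH(CH3) → C:2 H:4
  CH2 → C:1 H:2
  CH2 → C:1 H:2
  CH2 → C:1 H:2
  CH(C2H5) → C:3 H:6
  CH2OC2H5 → C:3 H:7 O:1
Element totals:
  C: 15
  H: 29
  Br: 1
  O: 3

C15H29BrO3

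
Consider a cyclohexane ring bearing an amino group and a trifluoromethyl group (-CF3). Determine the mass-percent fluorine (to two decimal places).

34.09%

Atom tally by fragment:
  cyclohexane ring core → C:6 H:12
  (− 2 ring H displaced by substituents)
  + NH2 → N:1 H:2
  + CF3 → C:1 F:3
Element totals:
  C: 7
  H: 12
  F: 3
  N: 1
Molecular formula: C7H12F3N.
Molar mass = 167.174 g/mol.
Mass from F: 3 × 18.998 = 56.994 g/mol.
%F = 56.994 / 167.174 × 100 = 34.09%.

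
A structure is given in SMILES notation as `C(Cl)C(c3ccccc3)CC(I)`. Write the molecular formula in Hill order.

C10H12ClI

Atom tally by fragment:
  ClCH2 → C:1 H:2 Cl:1
  CH(C6H5) → C:7 H:6
  CH2 → C:1 H:2
  CH2I → C:1 H:2 I:1
Element totals:
  C: 10
  H: 12
  Cl: 1
  I: 1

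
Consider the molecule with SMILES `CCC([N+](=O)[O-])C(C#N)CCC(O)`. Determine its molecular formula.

Atom tally by fragment:
  CH3 → C:1 H:3
  CH2 → C:1 H:2
  CH(NO2) → C:1 H:1 N:1 O:2
  CH(CN) → C:2 H:1 N:1
  CH2 → C:1 H:2
  CH2 → C:1 H:2
  CH2OH → C:1 H:3 O:1
Element totals:
  C: 8
  H: 14
  N: 2
  O: 3

C8H14N2O3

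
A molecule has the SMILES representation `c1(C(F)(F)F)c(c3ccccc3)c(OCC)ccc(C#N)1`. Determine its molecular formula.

Atom tally by fragment:
  benzene ring core → C:6 H:6
  (− 4 ring H displaced by substituents)
  + CF3 → C:1 F:3
  + C6H5 → C:6 H:5
  + OC2H5 → C:2 H:5 O:1
  + CN → C:1 N:1
Element totals:
  C: 16
  H: 12
  F: 3
  N: 1
  O: 1

C16H12F3NO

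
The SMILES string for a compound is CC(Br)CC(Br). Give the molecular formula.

C4H8Br2

Atom tally by fragment:
  CH3 → C:1 H:3
  CH(Br) → C:1 H:1 Br:1
  CH2 → C:1 H:2
  CH2Br → C:1 H:2 Br:1
Element totals:
  C: 4
  H: 8
  Br: 2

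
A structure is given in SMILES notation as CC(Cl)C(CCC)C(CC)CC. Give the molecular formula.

C11H23Cl

Atom tally by fragment:
  CH3 → C:1 H:3
  CH(Cl) → C:1 H:1 Cl:1
  CH(CH2CH2CH3) → C:4 H:8
  CH(C2H5) → C:3 H:6
  CH2 → C:1 H:2
  CH3 → C:1 H:3
Element totals:
  C: 11
  H: 23
  Cl: 1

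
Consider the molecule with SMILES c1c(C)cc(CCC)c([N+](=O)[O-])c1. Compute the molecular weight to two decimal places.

Atom tally by fragment:
  benzene ring core → C:6 H:6
  (− 3 ring H displaced by substituents)
  + CH3 → C:1 H:3
  + CH2CH2CH3 → C:3 H:7
  + NO2 → N:1 O:2
Element totals:
  C: 10
  H: 13
  N: 1
  O: 2
Molecular formula: C10H13NO2.
  M = 10(12.011) + 13(1.008) + 14.007 + 2(15.999)
    = 120.110 + 13.104 + 14.007 + 31.998 = 179.219

179.22 g/mol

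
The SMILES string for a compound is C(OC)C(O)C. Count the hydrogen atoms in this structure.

10

Atom tally by fragment:
  CH3OCH2 → C:2 H:5 O:1
  CH(OH) → C:1 H:2 O:1
  CH3 → C:1 H:3
Element totals:
  C: 4
  H: 10
  O: 2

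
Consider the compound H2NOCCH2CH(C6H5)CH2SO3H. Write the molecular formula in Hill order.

Element totals:
  C: 10
  H: 13
  N: 1
  O: 4
  S: 1

C10H13NO4S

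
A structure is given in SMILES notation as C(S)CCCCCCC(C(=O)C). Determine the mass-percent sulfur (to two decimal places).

Atom tally by fragment:
  HSCH2 → C:1 H:3 S:1
  CH2 → C:1 H:2
  CH2 → C:1 H:2
  CH2 → C:1 H:2
  CH2 → C:1 H:2
  CH2 → C:1 H:2
  CH2 → C:1 H:2
  CH2COCH3 → C:3 H:5 O:1
Element totals:
  C: 10
  H: 20
  O: 1
  S: 1
Molecular formula: C10H20OS.
Molar mass = 188.329 g/mol.
Mass from S: 1 × 32.06 = 32.060 g/mol.
%S = 32.060 / 188.329 × 100 = 17.02%.

17.02%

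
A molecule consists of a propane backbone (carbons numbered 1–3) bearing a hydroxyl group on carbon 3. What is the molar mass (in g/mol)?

60.10 g/mol

Atom tally by fragment:
  CH3 → C:1 H:3
  CH2 → C:1 H:2
  CH2OH → C:1 H:3 O:1
Element totals:
  C: 3
  H: 8
  O: 1
Molecular formula: C3H8O.
  M = 3(12.011) + 8(1.008) + 15.999
    = 36.033 + 8.064 + 15.999 = 60.096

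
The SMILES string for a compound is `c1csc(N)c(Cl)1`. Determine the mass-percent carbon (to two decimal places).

35.96%

Atom tally by fragment:
  thiophene ring core → C:4 H:4 S:1
  (− 2 ring H displaced by substituents)
  + NH2 → N:1 H:2
  + Cl → Cl:1
Element totals:
  C: 4
  H: 4
  Cl: 1
  N: 1
  S: 1
Molecular formula: C4H4ClNS.
Molar mass = 133.593 g/mol.
Mass from C: 4 × 12.011 = 48.044 g/mol.
%C = 48.044 / 133.593 × 100 = 35.96%.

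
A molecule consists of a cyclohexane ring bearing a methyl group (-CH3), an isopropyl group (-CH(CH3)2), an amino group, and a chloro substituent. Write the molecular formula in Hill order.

Atom tally by fragment:
  cyclohexane ring core → C:6 H:12
  (− 4 ring H displaced by substituents)
  + CH3 → C:1 H:3
  + CH(CH3)2 → C:3 H:7
  + NH2 → N:1 H:2
  + Cl → Cl:1
Element totals:
  C: 10
  H: 20
  Cl: 1
  N: 1

C10H20ClN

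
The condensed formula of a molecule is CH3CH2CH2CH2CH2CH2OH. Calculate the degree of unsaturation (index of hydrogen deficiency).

0

Element totals:
  C: 6
  H: 14
  O: 1
Molecular formula: C6H14O.
DoU = (2C + 2 + N − H − X) / 2 = (2·6 + 2 + 0 − 14 − 0) / 2 = 0.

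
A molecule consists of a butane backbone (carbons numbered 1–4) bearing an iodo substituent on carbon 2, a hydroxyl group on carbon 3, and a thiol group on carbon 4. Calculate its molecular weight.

Atom tally by fragment:
  CH3 → C:1 H:3
  CH(I) → C:1 H:1 I:1
  CH(OH) → C:1 H:2 O:1
  CH2SH → C:1 H:3 S:1
Element totals:
  C: 4
  H: 9
  I: 1
  O: 1
  S: 1
Molecular formula: C4H9IOS.
  M = 4(12.011) + 9(1.008) + 126.904 + 15.999 + 32.06
    = 48.044 + 9.072 + 126.904 + 15.999 + 32.060 = 232.079

232.08 g/mol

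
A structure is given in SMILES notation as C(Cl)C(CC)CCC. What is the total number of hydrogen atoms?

Atom tally by fragment:
  ClCH2 → C:1 H:2 Cl:1
  CH(C2H5) → C:3 H:6
  CH2 → C:1 H:2
  CH2 → C:1 H:2
  CH3 → C:1 H:3
Element totals:
  C: 7
  H: 15
  Cl: 1

15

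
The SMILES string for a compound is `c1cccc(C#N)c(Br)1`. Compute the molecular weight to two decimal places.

Atom tally by fragment:
  benzene ring core → C:6 H:6
  (− 2 ring H displaced by substituents)
  + CN → C:1 N:1
  + Br → Br:1
Element totals:
  C: 7
  H: 4
  Br: 1
  N: 1
Molecular formula: C7H4BrN.
  M = 7(12.011) + 4(1.008) + 79.904 + 14.007
    = 84.077 + 4.032 + 79.904 + 14.007 = 182.020

182.02 g/mol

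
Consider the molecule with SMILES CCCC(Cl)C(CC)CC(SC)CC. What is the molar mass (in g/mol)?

Atom tally by fragment:
  CH3 → C:1 H:3
  CH2 → C:1 H:2
  CH2 → C:1 H:2
  CH(Cl) → C:1 H:1 Cl:1
  CH(C2H5) → C:3 H:6
  CH2 → C:1 H:2
  CH(SCH3) → C:2 H:4 S:1
  CH2 → C:1 H:2
  CH3 → C:1 H:3
Element totals:
  C: 12
  H: 25
  Cl: 1
  S: 1
Molecular formula: C12H25ClS.
  M = 12(12.011) + 25(1.008) + 35.45 + 32.06
    = 144.132 + 25.200 + 35.450 + 32.060 = 236.842

236.84 g/mol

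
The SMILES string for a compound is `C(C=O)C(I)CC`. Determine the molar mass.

212.03 g/mol

Atom tally by fragment:
  OHCCH2 → C:2 H:3 O:1
  CH(I) → C:1 H:1 I:1
  CH2 → C:1 H:2
  CH3 → C:1 H:3
Element totals:
  C: 5
  H: 9
  I: 1
  O: 1
Molecular formula: C5H9IO.
  M = 5(12.011) + 9(1.008) + 126.904 + 15.999
    = 60.055 + 9.072 + 126.904 + 15.999 = 212.030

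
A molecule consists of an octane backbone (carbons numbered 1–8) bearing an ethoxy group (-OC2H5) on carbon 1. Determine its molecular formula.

Atom tally by fragment:
  C2H5OCH2 → C:3 H:7 O:1
  CH2 → C:1 H:2
  CH2 → C:1 H:2
  CH2 → C:1 H:2
  CH2 → C:1 H:2
  CH2 → C:1 H:2
  CH2 → C:1 H:2
  CH3 → C:1 H:3
Element totals:
  C: 10
  H: 22
  O: 1

C10H22O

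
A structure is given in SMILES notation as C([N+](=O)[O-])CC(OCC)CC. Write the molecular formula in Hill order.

Atom tally by fragment:
  O2NCH2 → C:1 H:2 N:1 O:2
  CH2 → C:1 H:2
  CH(OC2H5) → C:3 H:6 O:1
  CH2 → C:1 H:2
  CH3 → C:1 H:3
Element totals:
  C: 7
  H: 15
  N: 1
  O: 3

C7H15NO3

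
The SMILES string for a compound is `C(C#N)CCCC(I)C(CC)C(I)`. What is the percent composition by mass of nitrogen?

Atom tally by fragment:
  NCCH2 → C:2 H:2 N:1
  CH2 → C:1 H:2
  CH2 → C:1 H:2
  CH2 → C:1 H:2
  CH(I) → C:1 H:1 I:1
  CH(C2H5) → C:3 H:6
  CH2I → C:1 H:2 I:1
Element totals:
  C: 10
  H: 17
  I: 2
  N: 1
Molecular formula: C10H17I2N.
Molar mass = 405.061 g/mol.
Mass from N: 1 × 14.007 = 14.007 g/mol.
%N = 14.007 / 405.061 × 100 = 3.46%.

3.46%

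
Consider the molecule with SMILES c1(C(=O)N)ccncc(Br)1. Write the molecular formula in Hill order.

Atom tally by fragment:
  pyridine ring core → C:5 H:5 N:1
  (− 2 ring H displaced by substituents)
  + CONH2 → C:1 H:2 O:1 N:1
  + Br → Br:1
Element totals:
  C: 6
  H: 5
  Br: 1
  N: 2
  O: 1

C6H5BrN2O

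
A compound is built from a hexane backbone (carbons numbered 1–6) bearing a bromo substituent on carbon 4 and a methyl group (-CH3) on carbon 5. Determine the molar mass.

179.10 g/mol

Atom tally by fragment:
  CH3 → C:1 H:3
  CH2 → C:1 H:2
  CH2 → C:1 H:2
  CH(Br) → C:1 H:1 Br:1
  CH(CH3) → C:2 H:4
  CH3 → C:1 H:3
Element totals:
  C: 7
  H: 15
  Br: 1
Molecular formula: C7H15Br.
  M = 7(12.011) + 15(1.008) + 79.904
    = 84.077 + 15.120 + 79.904 = 179.101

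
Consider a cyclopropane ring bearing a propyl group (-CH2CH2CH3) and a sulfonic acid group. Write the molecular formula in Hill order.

C6H12O3S

Atom tally by fragment:
  cyclopropane ring core → C:3 H:6
  (− 2 ring H displaced by substituents)
  + CH2CH2CH3 → C:3 H:7
  + SO3H → S:1 O:3 H:1
Element totals:
  C: 6
  H: 12
  O: 3
  S: 1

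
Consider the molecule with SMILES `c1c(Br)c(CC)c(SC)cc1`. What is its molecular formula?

Atom tally by fragment:
  benzene ring core → C:6 H:6
  (− 3 ring H displaced by substituents)
  + Br → Br:1
  + C2H5 → C:2 H:5
  + SCH3 → C:1 H:3 S:1
Element totals:
  C: 9
  H: 11
  Br: 1
  S: 1

C9H11BrS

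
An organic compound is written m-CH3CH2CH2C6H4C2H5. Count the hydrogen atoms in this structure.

16

Element totals:
  C: 11
  H: 16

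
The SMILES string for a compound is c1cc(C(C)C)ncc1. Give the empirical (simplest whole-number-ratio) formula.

Atom tally by fragment:
  pyridine ring core → C:5 H:5 N:1
  (− 1 ring H displaced by substituents)
  + CH(CH3)2 → C:3 H:7
Element totals:
  C: 8
  H: 11
  N: 1
Molecular formula: C8H11N.
gcd of subscripts (8, 11, 1) = 1, so the empirical formula equals the molecular formula.

C8H11N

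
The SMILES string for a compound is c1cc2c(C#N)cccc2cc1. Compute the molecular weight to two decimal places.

Atom tally by fragment:
  naphthalene ring system core → C:10 H:8
  (− 1 ring H displaced by substituents)
  + CN → C:1 N:1
Element totals:
  C: 11
  H: 7
  N: 1
Molecular formula: C11H7N.
  M = 11(12.011) + 7(1.008) + 14.007
    = 132.121 + 7.056 + 14.007 = 153.184

153.18 g/mol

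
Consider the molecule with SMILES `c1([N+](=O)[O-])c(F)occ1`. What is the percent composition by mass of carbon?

36.66%

Atom tally by fragment:
  furan ring core → C:4 H:4 O:1
  (− 2 ring H displaced by substituents)
  + NO2 → N:1 O:2
  + F → F:1
Element totals:
  C: 4
  H: 2
  F: 1
  N: 1
  O: 3
Molecular formula: C4H2FNO3.
Molar mass = 131.062 g/mol.
Mass from C: 4 × 12.011 = 48.044 g/mol.
%C = 48.044 / 131.062 × 100 = 36.66%.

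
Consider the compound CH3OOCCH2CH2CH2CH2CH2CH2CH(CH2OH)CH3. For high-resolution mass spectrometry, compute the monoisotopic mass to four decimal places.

202.1569

Atom tally by fragment:
  CH3OOCCH2 → C:3 H:5 O:2
  CH2 → C:1 H:2
  CH2 → C:1 H:2
  CH2 → C:1 H:2
  CH2 → C:1 H:2
  CH2 → C:1 H:2
  CH(CH2OH) → C:2 H:4 O:1
  CH3 → C:1 H:3
Element totals:
  C: 11
  H: 22
  O: 3
Molecular formula: C11H22O3.
  M = 11(12.0) + 22(1.007825) + 3(15.994915)
    = 132.000000 + 22.172150 + 47.984745 = 202.156895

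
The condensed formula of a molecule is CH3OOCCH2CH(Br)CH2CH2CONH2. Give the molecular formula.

C7H12BrNO3

Atom tally by fragment:
  CH3OOCCH2 → C:3 H:5 O:2
  CH(Br) → C:1 H:1 Br:1
  CH2 → C:1 H:2
  CH2CONH2 → C:2 H:4 O:1 N:1
Element totals:
  C: 7
  H: 12
  Br: 1
  N: 1
  O: 3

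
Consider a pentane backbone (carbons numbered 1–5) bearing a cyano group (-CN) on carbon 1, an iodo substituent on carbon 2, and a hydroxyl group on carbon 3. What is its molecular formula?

Atom tally by fragment:
  NCCH2 → C:2 H:2 N:1
  CH(I) → C:1 H:1 I:1
  CH(OH) → C:1 H:2 O:1
  CH2 → C:1 H:2
  CH3 → C:1 H:3
Element totals:
  C: 6
  H: 10
  I: 1
  N: 1
  O: 1

C6H10INO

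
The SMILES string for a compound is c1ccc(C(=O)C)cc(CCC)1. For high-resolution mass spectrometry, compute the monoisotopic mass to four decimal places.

Atom tally by fragment:
  benzene ring core → C:6 H:6
  (− 2 ring H displaced by substituents)
  + COCH3 → C:2 H:3 O:1
  + CH2CH2CH3 → C:3 H:7
Element totals:
  C: 11
  H: 14
  O: 1
Molecular formula: C11H14O.
  M = 11(12.0) + 14(1.007825) + 15.994915
    = 132.000000 + 14.109550 + 15.994915 = 162.104465

162.1045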